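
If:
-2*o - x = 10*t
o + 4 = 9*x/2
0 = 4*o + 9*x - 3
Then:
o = -5/6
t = 13/135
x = 19/27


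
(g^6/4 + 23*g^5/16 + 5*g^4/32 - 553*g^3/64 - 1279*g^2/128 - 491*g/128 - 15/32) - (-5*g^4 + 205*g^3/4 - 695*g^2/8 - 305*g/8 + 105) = g^6/4 + 23*g^5/16 + 165*g^4/32 - 3833*g^3/64 + 9841*g^2/128 + 4389*g/128 - 3375/32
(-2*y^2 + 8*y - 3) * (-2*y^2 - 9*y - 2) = 4*y^4 + 2*y^3 - 62*y^2 + 11*y + 6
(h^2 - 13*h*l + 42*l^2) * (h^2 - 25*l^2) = h^4 - 13*h^3*l + 17*h^2*l^2 + 325*h*l^3 - 1050*l^4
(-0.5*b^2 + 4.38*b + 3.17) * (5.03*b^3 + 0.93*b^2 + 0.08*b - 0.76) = -2.515*b^5 + 21.5664*b^4 + 19.9785*b^3 + 3.6785*b^2 - 3.0752*b - 2.4092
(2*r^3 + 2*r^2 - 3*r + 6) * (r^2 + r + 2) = 2*r^5 + 4*r^4 + 3*r^3 + 7*r^2 + 12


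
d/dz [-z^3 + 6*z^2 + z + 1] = -3*z^2 + 12*z + 1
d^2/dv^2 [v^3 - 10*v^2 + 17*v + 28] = 6*v - 20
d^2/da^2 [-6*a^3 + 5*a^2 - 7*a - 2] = 10 - 36*a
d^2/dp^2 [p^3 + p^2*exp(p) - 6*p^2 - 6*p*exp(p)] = p^2*exp(p) - 2*p*exp(p) + 6*p - 10*exp(p) - 12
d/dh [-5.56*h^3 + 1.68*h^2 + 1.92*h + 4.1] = -16.68*h^2 + 3.36*h + 1.92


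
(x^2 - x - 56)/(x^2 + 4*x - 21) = (x - 8)/(x - 3)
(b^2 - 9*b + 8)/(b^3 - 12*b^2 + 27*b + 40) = (b - 1)/(b^2 - 4*b - 5)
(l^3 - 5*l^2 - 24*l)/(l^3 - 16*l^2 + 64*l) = (l + 3)/(l - 8)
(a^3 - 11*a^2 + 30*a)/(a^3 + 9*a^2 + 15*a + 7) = a*(a^2 - 11*a + 30)/(a^3 + 9*a^2 + 15*a + 7)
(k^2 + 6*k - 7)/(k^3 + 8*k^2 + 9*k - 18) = (k + 7)/(k^2 + 9*k + 18)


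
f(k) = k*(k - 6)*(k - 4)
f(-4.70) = -437.52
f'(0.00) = 24.00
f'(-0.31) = 30.49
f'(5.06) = -0.39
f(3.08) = 8.27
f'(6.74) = 25.48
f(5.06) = -5.04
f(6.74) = 13.67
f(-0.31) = -8.43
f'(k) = k*(k - 6) + k*(k - 4) + (k - 6)*(k - 4)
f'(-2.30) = 85.87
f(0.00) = 0.00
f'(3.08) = -9.14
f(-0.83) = -27.38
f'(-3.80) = 143.32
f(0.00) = 0.00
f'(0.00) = 24.00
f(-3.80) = -290.47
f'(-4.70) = 184.27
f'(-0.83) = 42.67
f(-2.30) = -120.27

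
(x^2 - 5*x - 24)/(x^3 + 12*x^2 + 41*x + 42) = (x - 8)/(x^2 + 9*x + 14)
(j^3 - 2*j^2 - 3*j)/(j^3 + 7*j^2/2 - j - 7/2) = 2*j*(j - 3)/(2*j^2 + 5*j - 7)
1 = 1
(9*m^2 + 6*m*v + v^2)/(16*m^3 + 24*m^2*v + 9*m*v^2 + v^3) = (9*m^2 + 6*m*v + v^2)/(16*m^3 + 24*m^2*v + 9*m*v^2 + v^3)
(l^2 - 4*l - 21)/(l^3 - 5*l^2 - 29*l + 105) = (l + 3)/(l^2 + 2*l - 15)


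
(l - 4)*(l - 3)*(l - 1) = l^3 - 8*l^2 + 19*l - 12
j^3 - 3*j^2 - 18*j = j*(j - 6)*(j + 3)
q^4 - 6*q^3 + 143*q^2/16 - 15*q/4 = q*(q - 4)*(q - 5/4)*(q - 3/4)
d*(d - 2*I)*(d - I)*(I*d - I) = I*d^4 + 3*d^3 - I*d^3 - 3*d^2 - 2*I*d^2 + 2*I*d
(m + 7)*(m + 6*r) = m^2 + 6*m*r + 7*m + 42*r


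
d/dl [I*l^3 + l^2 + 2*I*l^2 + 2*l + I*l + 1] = 3*I*l^2 + l*(2 + 4*I) + 2 + I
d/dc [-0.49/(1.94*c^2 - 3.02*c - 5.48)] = (1.9012*c - 1.4798)/(-1.94*c^2 + 3.02*c + 5.48)^2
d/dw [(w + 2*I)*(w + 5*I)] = 2*w + 7*I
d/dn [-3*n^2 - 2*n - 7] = -6*n - 2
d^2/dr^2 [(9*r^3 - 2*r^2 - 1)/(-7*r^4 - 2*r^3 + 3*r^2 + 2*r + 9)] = 2*(-441*r^9 + 294*r^8 - 483*r^7 - 396*r^6 - 6534*r^5 + 399*r^4 + 371*r^3 - 255*r^2 - 2115*r + 139)/(343*r^12 + 294*r^11 - 357*r^10 - 538*r^9 - 1338*r^8 - 474*r^7 + 1155*r^6 + 1050*r^5 + 1638*r^4 + 154*r^3 - 837*r^2 - 486*r - 729)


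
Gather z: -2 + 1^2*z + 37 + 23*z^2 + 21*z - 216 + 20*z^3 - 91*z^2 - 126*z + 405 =20*z^3 - 68*z^2 - 104*z + 224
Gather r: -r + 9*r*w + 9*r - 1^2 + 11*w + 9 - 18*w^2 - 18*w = r*(9*w + 8) - 18*w^2 - 7*w + 8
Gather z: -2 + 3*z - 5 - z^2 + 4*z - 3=-z^2 + 7*z - 10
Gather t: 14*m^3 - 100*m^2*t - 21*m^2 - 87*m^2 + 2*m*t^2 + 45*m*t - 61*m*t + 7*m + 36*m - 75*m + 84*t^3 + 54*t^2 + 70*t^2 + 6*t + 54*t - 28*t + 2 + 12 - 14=14*m^3 - 108*m^2 - 32*m + 84*t^3 + t^2*(2*m + 124) + t*(-100*m^2 - 16*m + 32)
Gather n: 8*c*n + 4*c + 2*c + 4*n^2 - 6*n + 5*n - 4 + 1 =6*c + 4*n^2 + n*(8*c - 1) - 3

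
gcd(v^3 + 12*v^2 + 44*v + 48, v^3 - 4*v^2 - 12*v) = v + 2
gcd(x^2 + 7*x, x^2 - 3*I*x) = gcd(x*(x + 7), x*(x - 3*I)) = x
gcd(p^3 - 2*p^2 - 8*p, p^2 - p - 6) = p + 2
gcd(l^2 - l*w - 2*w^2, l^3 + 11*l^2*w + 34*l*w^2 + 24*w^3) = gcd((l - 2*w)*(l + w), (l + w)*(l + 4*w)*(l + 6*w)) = l + w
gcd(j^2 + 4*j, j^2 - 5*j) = j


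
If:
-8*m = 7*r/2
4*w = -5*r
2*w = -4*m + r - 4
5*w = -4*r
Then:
No Solution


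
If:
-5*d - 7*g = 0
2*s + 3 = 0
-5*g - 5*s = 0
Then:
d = -21/10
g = 3/2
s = -3/2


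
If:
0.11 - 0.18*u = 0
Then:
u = 0.61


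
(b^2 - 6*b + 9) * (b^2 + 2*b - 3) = b^4 - 4*b^3 - 6*b^2 + 36*b - 27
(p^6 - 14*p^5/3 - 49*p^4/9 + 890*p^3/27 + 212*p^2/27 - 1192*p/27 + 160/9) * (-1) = -p^6 + 14*p^5/3 + 49*p^4/9 - 890*p^3/27 - 212*p^2/27 + 1192*p/27 - 160/9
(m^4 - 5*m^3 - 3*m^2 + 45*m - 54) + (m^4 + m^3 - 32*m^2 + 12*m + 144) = 2*m^4 - 4*m^3 - 35*m^2 + 57*m + 90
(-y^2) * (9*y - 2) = -9*y^3 + 2*y^2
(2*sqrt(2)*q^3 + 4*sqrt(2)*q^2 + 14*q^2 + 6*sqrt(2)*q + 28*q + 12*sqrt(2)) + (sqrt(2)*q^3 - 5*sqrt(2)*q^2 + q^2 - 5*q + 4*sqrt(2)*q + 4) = 3*sqrt(2)*q^3 - sqrt(2)*q^2 + 15*q^2 + 10*sqrt(2)*q + 23*q + 4 + 12*sqrt(2)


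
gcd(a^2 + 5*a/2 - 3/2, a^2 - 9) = a + 3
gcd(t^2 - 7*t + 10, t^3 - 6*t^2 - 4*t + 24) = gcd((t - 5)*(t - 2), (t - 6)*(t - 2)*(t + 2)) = t - 2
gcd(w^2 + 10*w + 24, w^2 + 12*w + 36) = w + 6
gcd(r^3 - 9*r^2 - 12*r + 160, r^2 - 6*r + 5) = r - 5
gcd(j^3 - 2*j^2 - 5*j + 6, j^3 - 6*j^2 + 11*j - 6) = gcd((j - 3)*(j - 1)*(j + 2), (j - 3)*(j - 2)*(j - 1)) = j^2 - 4*j + 3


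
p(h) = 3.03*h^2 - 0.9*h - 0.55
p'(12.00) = 71.82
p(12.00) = 424.97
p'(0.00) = -0.90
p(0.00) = -0.55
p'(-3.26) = -20.66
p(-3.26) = 34.59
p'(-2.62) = -16.78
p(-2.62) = 22.61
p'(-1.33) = -8.96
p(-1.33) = 6.01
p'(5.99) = 35.40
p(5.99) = 102.78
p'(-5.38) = -33.50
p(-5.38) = 91.99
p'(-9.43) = -58.05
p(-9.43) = 277.38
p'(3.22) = 18.61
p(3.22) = 27.97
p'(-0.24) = -2.35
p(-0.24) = -0.16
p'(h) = 6.06*h - 0.9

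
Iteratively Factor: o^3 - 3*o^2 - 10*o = (o - 5)*(o^2 + 2*o) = (o - 5)*(o + 2)*(o)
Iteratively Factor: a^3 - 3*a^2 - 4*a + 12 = (a + 2)*(a^2 - 5*a + 6) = (a - 2)*(a + 2)*(a - 3)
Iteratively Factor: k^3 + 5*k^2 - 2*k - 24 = (k + 3)*(k^2 + 2*k - 8) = (k - 2)*(k + 3)*(k + 4)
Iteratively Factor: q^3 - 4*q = (q - 2)*(q^2 + 2*q) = (q - 2)*(q + 2)*(q)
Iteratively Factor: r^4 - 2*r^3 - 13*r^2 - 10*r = (r + 2)*(r^3 - 4*r^2 - 5*r) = (r - 5)*(r + 2)*(r^2 + r) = r*(r - 5)*(r + 2)*(r + 1)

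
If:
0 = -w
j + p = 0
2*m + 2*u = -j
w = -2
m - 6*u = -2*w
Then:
No Solution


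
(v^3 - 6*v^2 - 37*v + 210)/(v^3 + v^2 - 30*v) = (v - 7)/v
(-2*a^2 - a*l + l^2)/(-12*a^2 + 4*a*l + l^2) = (a + l)/(6*a + l)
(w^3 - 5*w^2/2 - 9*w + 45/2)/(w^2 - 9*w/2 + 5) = (w^2 - 9)/(w - 2)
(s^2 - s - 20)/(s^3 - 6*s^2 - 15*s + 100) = 1/(s - 5)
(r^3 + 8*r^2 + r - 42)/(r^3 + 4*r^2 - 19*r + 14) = (r + 3)/(r - 1)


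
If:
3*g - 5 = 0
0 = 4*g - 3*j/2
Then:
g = 5/3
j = 40/9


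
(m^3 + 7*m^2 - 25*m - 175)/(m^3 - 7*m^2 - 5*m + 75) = (m^2 + 12*m + 35)/(m^2 - 2*m - 15)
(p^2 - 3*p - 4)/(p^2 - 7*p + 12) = (p + 1)/(p - 3)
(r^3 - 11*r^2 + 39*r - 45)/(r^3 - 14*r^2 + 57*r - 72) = (r - 5)/(r - 8)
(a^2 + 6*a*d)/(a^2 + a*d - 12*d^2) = a*(a + 6*d)/(a^2 + a*d - 12*d^2)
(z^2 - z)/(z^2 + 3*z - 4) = z/(z + 4)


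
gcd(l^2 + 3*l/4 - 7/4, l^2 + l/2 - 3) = 1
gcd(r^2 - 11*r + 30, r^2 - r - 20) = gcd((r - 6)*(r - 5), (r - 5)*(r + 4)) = r - 5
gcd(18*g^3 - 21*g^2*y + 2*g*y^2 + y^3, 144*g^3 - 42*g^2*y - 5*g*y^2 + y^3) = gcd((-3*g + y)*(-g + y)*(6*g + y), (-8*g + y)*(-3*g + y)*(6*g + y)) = -18*g^2 + 3*g*y + y^2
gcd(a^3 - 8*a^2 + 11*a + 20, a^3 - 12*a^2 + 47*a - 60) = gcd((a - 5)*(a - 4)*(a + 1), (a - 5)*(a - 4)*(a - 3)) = a^2 - 9*a + 20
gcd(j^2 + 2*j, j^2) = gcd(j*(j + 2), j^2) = j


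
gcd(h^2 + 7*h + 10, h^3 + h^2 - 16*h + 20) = h + 5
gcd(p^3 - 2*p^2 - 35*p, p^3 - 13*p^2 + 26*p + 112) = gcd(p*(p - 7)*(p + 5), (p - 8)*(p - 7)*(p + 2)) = p - 7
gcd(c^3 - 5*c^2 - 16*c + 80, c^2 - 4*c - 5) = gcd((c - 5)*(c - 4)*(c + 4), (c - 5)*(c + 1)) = c - 5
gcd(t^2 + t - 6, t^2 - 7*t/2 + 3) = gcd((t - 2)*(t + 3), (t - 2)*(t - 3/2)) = t - 2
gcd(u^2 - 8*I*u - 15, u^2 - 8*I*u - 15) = u^2 - 8*I*u - 15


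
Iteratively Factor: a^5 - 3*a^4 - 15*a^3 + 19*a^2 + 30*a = (a + 1)*(a^4 - 4*a^3 - 11*a^2 + 30*a) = (a - 2)*(a + 1)*(a^3 - 2*a^2 - 15*a) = a*(a - 2)*(a + 1)*(a^2 - 2*a - 15) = a*(a - 5)*(a - 2)*(a + 1)*(a + 3)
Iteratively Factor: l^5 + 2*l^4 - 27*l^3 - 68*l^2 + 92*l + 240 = (l + 4)*(l^4 - 2*l^3 - 19*l^2 + 8*l + 60) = (l + 2)*(l + 4)*(l^3 - 4*l^2 - 11*l + 30) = (l - 5)*(l + 2)*(l + 4)*(l^2 + l - 6) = (l - 5)*(l + 2)*(l + 3)*(l + 4)*(l - 2)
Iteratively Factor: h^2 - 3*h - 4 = (h + 1)*(h - 4)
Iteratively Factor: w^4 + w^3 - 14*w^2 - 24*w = (w + 3)*(w^3 - 2*w^2 - 8*w) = w*(w + 3)*(w^2 - 2*w - 8) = w*(w - 4)*(w + 3)*(w + 2)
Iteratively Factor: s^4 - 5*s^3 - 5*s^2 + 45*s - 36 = (s - 1)*(s^3 - 4*s^2 - 9*s + 36) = (s - 1)*(s + 3)*(s^2 - 7*s + 12) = (s - 4)*(s - 1)*(s + 3)*(s - 3)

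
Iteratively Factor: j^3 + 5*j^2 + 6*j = (j + 3)*(j^2 + 2*j) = (j + 2)*(j + 3)*(j)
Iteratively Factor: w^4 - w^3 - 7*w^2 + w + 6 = (w - 1)*(w^3 - 7*w - 6) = (w - 3)*(w - 1)*(w^2 + 3*w + 2) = (w - 3)*(w - 1)*(w + 2)*(w + 1)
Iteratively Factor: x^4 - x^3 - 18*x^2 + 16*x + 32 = (x + 4)*(x^3 - 5*x^2 + 2*x + 8) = (x + 1)*(x + 4)*(x^2 - 6*x + 8) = (x - 4)*(x + 1)*(x + 4)*(x - 2)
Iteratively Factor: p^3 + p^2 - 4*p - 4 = (p + 2)*(p^2 - p - 2) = (p - 2)*(p + 2)*(p + 1)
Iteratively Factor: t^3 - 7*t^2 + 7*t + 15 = (t + 1)*(t^2 - 8*t + 15) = (t - 5)*(t + 1)*(t - 3)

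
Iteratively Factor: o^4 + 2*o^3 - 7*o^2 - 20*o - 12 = (o - 3)*(o^3 + 5*o^2 + 8*o + 4) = (o - 3)*(o + 1)*(o^2 + 4*o + 4) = (o - 3)*(o + 1)*(o + 2)*(o + 2)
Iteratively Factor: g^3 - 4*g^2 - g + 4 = (g - 1)*(g^2 - 3*g - 4) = (g - 4)*(g - 1)*(g + 1)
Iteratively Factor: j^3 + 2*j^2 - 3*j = (j - 1)*(j^2 + 3*j) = (j - 1)*(j + 3)*(j)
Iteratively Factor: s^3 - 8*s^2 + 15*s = (s - 3)*(s^2 - 5*s) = (s - 5)*(s - 3)*(s)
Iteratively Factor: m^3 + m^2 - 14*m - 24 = (m + 2)*(m^2 - m - 12) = (m - 4)*(m + 2)*(m + 3)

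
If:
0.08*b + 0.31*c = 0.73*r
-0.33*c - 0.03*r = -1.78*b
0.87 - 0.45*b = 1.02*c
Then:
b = 0.15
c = 0.79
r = 0.35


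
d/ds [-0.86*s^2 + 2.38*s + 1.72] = 2.38 - 1.72*s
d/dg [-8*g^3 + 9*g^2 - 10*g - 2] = -24*g^2 + 18*g - 10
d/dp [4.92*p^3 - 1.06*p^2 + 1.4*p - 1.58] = 14.76*p^2 - 2.12*p + 1.4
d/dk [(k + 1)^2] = 2*k + 2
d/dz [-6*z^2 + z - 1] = 1 - 12*z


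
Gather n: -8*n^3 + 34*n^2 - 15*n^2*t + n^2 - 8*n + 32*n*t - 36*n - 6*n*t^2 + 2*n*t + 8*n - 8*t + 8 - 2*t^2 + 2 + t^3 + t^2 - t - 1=-8*n^3 + n^2*(35 - 15*t) + n*(-6*t^2 + 34*t - 36) + t^3 - t^2 - 9*t + 9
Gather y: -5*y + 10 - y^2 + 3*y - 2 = -y^2 - 2*y + 8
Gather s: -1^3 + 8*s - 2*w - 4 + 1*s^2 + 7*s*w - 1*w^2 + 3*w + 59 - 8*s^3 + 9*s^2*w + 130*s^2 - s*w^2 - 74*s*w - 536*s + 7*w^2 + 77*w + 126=-8*s^3 + s^2*(9*w + 131) + s*(-w^2 - 67*w - 528) + 6*w^2 + 78*w + 180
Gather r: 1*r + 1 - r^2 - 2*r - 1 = -r^2 - r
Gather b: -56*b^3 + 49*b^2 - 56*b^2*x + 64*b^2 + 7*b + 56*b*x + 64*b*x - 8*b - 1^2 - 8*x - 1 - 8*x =-56*b^3 + b^2*(113 - 56*x) + b*(120*x - 1) - 16*x - 2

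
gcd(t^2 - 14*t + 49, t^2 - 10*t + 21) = t - 7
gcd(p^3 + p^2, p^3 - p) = p^2 + p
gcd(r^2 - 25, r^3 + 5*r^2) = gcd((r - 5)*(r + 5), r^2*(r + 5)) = r + 5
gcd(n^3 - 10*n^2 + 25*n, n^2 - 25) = n - 5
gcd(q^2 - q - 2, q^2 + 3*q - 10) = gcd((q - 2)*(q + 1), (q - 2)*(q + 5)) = q - 2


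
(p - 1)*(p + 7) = p^2 + 6*p - 7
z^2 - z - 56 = (z - 8)*(z + 7)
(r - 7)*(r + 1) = r^2 - 6*r - 7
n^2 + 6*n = n*(n + 6)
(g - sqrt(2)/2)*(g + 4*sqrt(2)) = g^2 + 7*sqrt(2)*g/2 - 4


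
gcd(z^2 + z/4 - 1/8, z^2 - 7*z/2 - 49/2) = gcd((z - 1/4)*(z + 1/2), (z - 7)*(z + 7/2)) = 1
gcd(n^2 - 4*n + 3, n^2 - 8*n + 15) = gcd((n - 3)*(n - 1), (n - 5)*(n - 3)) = n - 3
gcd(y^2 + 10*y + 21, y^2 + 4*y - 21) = y + 7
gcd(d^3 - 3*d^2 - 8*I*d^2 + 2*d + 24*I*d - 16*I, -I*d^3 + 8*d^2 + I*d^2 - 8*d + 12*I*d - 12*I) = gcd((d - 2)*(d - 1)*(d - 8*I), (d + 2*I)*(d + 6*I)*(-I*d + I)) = d - 1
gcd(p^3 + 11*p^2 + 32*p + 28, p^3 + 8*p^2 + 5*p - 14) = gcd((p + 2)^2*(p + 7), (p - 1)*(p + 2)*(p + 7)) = p^2 + 9*p + 14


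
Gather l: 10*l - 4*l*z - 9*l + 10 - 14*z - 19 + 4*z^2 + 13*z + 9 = l*(1 - 4*z) + 4*z^2 - z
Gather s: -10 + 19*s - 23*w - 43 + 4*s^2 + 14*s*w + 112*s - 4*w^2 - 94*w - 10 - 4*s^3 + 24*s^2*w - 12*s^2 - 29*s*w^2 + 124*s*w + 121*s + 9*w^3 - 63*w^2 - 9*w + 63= -4*s^3 + s^2*(24*w - 8) + s*(-29*w^2 + 138*w + 252) + 9*w^3 - 67*w^2 - 126*w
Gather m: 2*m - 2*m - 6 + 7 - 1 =0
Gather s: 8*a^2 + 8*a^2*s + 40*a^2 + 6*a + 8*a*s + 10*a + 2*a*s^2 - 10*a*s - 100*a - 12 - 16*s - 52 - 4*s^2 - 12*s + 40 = 48*a^2 - 84*a + s^2*(2*a - 4) + s*(8*a^2 - 2*a - 28) - 24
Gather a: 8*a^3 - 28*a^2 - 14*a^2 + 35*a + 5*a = 8*a^3 - 42*a^2 + 40*a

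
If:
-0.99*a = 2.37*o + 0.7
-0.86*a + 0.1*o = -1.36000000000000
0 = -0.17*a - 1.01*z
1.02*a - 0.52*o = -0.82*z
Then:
No Solution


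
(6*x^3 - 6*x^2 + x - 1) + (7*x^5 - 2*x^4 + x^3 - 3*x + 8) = 7*x^5 - 2*x^4 + 7*x^3 - 6*x^2 - 2*x + 7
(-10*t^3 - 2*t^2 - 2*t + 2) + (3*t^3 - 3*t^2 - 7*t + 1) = -7*t^3 - 5*t^2 - 9*t + 3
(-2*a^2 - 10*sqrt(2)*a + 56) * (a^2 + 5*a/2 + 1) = -2*a^4 - 10*sqrt(2)*a^3 - 5*a^3 - 25*sqrt(2)*a^2 + 54*a^2 - 10*sqrt(2)*a + 140*a + 56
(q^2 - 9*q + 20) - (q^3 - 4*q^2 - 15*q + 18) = -q^3 + 5*q^2 + 6*q + 2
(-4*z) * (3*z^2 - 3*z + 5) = -12*z^3 + 12*z^2 - 20*z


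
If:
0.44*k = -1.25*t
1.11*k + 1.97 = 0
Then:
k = -1.77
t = 0.62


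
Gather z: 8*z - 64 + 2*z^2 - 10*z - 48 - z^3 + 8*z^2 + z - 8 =-z^3 + 10*z^2 - z - 120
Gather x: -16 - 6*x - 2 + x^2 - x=x^2 - 7*x - 18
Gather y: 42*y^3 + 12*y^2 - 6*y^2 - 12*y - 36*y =42*y^3 + 6*y^2 - 48*y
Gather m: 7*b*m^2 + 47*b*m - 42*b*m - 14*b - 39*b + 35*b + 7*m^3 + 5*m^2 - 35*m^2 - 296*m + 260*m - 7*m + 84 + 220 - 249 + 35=-18*b + 7*m^3 + m^2*(7*b - 30) + m*(5*b - 43) + 90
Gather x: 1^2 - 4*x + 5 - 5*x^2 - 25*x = -5*x^2 - 29*x + 6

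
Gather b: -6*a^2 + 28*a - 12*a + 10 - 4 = -6*a^2 + 16*a + 6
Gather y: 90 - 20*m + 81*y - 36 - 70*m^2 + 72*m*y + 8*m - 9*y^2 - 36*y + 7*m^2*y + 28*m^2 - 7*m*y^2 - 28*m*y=-42*m^2 - 12*m + y^2*(-7*m - 9) + y*(7*m^2 + 44*m + 45) + 54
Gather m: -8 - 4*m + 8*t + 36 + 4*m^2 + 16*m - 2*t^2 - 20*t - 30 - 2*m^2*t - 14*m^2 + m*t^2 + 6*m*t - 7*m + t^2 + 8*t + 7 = m^2*(-2*t - 10) + m*(t^2 + 6*t + 5) - t^2 - 4*t + 5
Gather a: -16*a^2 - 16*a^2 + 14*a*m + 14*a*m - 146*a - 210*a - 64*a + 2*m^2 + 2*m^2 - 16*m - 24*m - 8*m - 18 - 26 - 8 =-32*a^2 + a*(28*m - 420) + 4*m^2 - 48*m - 52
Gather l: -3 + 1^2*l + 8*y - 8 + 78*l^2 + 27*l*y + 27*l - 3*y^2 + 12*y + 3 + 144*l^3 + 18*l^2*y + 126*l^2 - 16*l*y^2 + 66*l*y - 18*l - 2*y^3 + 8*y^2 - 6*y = 144*l^3 + l^2*(18*y + 204) + l*(-16*y^2 + 93*y + 10) - 2*y^3 + 5*y^2 + 14*y - 8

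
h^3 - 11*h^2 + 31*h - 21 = (h - 7)*(h - 3)*(h - 1)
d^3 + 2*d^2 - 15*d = d*(d - 3)*(d + 5)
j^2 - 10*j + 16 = (j - 8)*(j - 2)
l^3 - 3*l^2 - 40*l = l*(l - 8)*(l + 5)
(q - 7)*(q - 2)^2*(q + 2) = q^4 - 9*q^3 + 10*q^2 + 36*q - 56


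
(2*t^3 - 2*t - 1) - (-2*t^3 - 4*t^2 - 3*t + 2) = 4*t^3 + 4*t^2 + t - 3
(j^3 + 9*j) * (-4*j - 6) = -4*j^4 - 6*j^3 - 36*j^2 - 54*j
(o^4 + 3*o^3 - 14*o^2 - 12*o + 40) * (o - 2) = o^5 + o^4 - 20*o^3 + 16*o^2 + 64*o - 80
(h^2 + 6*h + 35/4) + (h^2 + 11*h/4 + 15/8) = 2*h^2 + 35*h/4 + 85/8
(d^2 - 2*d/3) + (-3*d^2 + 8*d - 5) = -2*d^2 + 22*d/3 - 5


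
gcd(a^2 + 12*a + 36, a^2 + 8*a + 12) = a + 6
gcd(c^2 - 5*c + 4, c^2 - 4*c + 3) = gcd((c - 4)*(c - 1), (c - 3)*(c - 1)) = c - 1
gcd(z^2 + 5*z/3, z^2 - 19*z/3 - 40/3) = z + 5/3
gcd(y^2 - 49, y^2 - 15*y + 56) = y - 7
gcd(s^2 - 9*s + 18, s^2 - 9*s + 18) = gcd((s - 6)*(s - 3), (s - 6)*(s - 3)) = s^2 - 9*s + 18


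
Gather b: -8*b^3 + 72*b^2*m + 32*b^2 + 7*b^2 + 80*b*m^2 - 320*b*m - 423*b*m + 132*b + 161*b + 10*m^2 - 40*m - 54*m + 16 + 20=-8*b^3 + b^2*(72*m + 39) + b*(80*m^2 - 743*m + 293) + 10*m^2 - 94*m + 36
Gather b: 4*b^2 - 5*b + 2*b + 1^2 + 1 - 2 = 4*b^2 - 3*b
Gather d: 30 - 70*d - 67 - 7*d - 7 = -77*d - 44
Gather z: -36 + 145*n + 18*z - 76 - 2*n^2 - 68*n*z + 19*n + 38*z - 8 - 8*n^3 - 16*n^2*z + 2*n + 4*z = -8*n^3 - 2*n^2 + 166*n + z*(-16*n^2 - 68*n + 60) - 120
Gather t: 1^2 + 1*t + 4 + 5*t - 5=6*t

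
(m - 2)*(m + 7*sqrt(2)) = m^2 - 2*m + 7*sqrt(2)*m - 14*sqrt(2)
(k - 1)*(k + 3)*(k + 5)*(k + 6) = k^4 + 13*k^3 + 49*k^2 + 27*k - 90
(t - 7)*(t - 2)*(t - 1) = t^3 - 10*t^2 + 23*t - 14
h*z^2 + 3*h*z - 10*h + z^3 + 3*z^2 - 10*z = (h + z)*(z - 2)*(z + 5)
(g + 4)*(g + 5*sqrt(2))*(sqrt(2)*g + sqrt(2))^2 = 2*g^4 + 12*g^3 + 10*sqrt(2)*g^3 + 18*g^2 + 60*sqrt(2)*g^2 + 8*g + 90*sqrt(2)*g + 40*sqrt(2)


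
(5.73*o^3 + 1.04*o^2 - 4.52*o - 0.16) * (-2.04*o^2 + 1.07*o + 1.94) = -11.6892*o^5 + 4.0095*o^4 + 21.4498*o^3 - 2.4924*o^2 - 8.94*o - 0.3104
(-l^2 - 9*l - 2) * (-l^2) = l^4 + 9*l^3 + 2*l^2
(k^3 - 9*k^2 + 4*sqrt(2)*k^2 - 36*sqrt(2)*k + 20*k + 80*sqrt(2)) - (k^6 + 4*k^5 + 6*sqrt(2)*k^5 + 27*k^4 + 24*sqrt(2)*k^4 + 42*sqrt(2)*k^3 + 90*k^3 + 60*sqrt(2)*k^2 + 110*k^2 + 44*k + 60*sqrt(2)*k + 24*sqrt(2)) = -k^6 - 6*sqrt(2)*k^5 - 4*k^5 - 24*sqrt(2)*k^4 - 27*k^4 - 89*k^3 - 42*sqrt(2)*k^3 - 119*k^2 - 56*sqrt(2)*k^2 - 96*sqrt(2)*k - 24*k + 56*sqrt(2)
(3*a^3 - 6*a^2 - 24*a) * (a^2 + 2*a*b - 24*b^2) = 3*a^5 + 6*a^4*b - 6*a^4 - 72*a^3*b^2 - 12*a^3*b - 24*a^3 + 144*a^2*b^2 - 48*a^2*b + 576*a*b^2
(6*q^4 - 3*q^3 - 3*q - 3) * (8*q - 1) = 48*q^5 - 30*q^4 + 3*q^3 - 24*q^2 - 21*q + 3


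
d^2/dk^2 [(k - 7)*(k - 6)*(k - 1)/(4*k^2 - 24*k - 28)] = 7/(k^3 + 3*k^2 + 3*k + 1)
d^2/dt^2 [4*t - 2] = 0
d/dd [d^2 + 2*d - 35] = 2*d + 2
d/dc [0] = 0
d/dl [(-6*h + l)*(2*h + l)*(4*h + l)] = -28*h^2 + 3*l^2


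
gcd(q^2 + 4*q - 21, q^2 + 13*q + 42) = q + 7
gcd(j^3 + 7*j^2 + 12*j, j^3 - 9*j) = j^2 + 3*j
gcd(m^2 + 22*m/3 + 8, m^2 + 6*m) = m + 6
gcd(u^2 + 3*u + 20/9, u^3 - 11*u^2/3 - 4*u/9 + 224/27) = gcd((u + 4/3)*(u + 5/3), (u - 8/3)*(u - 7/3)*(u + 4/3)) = u + 4/3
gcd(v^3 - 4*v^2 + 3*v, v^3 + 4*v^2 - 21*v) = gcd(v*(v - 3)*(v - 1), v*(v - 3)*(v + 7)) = v^2 - 3*v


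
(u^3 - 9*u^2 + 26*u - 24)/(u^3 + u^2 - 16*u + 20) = (u^2 - 7*u + 12)/(u^2 + 3*u - 10)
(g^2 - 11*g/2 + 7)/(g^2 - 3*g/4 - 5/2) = 2*(2*g - 7)/(4*g + 5)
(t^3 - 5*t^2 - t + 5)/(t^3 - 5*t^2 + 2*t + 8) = (t^2 - 6*t + 5)/(t^2 - 6*t + 8)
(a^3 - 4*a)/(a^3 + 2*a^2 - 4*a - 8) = a/(a + 2)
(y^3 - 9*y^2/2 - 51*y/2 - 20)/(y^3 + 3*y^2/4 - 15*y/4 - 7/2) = 2*(2*y^2 - 11*y - 40)/(4*y^2 - y - 14)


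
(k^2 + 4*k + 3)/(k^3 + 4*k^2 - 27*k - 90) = (k + 1)/(k^2 + k - 30)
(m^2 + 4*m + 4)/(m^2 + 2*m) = (m + 2)/m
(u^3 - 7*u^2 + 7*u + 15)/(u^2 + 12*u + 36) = (u^3 - 7*u^2 + 7*u + 15)/(u^2 + 12*u + 36)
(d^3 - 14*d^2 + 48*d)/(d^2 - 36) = d*(d - 8)/(d + 6)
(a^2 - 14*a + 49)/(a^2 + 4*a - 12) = (a^2 - 14*a + 49)/(a^2 + 4*a - 12)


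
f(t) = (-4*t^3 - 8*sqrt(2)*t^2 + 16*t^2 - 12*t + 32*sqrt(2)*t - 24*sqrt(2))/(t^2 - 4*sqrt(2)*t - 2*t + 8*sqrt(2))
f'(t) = (-2*t + 2 + 4*sqrt(2))*(-4*t^3 - 8*sqrt(2)*t^2 + 16*t^2 - 12*t + 32*sqrt(2)*t - 24*sqrt(2))/(t^2 - 4*sqrt(2)*t - 2*t + 8*sqrt(2))^2 + (-12*t^2 - 16*sqrt(2)*t + 32*t - 12 + 32*sqrt(2))/(t^2 - 4*sqrt(2)*t - 2*t + 8*sqrt(2)) = 4*(-t^4 + 4*t^3 + 8*sqrt(2)*t^3 - 44*sqrt(2)*t^2 + 11*t^2 - 64*t + 76*sqrt(2)*t - 36*sqrt(2) + 80)/(t^4 - 8*sqrt(2)*t^3 - 4*t^3 + 36*t^2 + 32*sqrt(2)*t^2 - 128*t - 32*sqrt(2)*t + 128)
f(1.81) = 24.47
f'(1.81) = 150.06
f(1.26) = 2.27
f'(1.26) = 11.58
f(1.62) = 9.92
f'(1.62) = 39.62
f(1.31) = 2.89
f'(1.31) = 13.17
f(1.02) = 0.13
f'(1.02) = 6.84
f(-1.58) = -2.28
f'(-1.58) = -1.40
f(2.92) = -1.40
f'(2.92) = 17.57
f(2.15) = -37.00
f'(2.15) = 240.07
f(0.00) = -3.00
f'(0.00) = 0.91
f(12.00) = -92.57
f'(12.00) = -1.09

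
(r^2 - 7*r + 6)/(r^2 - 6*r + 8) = (r^2 - 7*r + 6)/(r^2 - 6*r + 8)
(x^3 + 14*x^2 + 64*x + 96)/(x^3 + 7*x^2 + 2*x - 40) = (x^2 + 10*x + 24)/(x^2 + 3*x - 10)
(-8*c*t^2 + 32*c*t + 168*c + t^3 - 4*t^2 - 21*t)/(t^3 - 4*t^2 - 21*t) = (-8*c + t)/t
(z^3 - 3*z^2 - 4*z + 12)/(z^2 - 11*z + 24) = (z^2 - 4)/(z - 8)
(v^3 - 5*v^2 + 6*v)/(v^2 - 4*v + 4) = v*(v - 3)/(v - 2)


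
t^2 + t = t*(t + 1)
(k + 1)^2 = k^2 + 2*k + 1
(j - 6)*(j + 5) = j^2 - j - 30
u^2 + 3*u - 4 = (u - 1)*(u + 4)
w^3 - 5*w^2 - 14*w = w*(w - 7)*(w + 2)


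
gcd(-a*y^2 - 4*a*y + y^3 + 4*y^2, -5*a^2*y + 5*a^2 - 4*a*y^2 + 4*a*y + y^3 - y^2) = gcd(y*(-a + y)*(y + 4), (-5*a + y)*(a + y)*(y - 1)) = 1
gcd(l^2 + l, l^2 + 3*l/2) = l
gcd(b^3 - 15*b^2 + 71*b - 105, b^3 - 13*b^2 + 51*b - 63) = b^2 - 10*b + 21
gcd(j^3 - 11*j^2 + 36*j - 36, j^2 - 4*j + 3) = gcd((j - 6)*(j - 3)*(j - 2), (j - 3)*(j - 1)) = j - 3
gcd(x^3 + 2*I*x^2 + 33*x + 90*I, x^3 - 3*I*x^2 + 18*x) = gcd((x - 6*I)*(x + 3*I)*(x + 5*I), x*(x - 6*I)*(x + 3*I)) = x^2 - 3*I*x + 18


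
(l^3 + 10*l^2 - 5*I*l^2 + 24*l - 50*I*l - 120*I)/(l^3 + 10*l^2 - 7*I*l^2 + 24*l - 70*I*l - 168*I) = (l - 5*I)/(l - 7*I)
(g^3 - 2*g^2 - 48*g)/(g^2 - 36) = g*(g - 8)/(g - 6)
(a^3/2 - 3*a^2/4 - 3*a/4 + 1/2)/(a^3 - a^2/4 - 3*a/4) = (-2*a^3 + 3*a^2 + 3*a - 2)/(a*(-4*a^2 + a + 3))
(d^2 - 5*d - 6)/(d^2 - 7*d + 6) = (d + 1)/(d - 1)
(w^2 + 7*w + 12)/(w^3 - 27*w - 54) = (w + 4)/(w^2 - 3*w - 18)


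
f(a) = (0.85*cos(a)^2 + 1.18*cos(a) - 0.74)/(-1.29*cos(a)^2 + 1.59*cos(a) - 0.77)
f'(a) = (-2.58*sin(a)*cos(a) + 1.59*sin(a))*(0.85*cos(a)^2 + 1.18*cos(a) - 0.74)/(-1.29*cos(a)^2 + 1.59*cos(a) - 0.77)^2 + (-1.7*sin(a)*cos(a) - 1.18*sin(a))/(-1.29*cos(a)^2 + 1.59*cos(a) - 0.77) = (-2.8737*cos(a)^2 + 3.2182*cos(a) - 0.268)*sin(a)/(1.6641*cos(a)^4 - 4.1022*cos(a)^3 + 4.5147*cos(a)^2 - 2.4486*cos(a) + 0.5929)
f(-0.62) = -2.37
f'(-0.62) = -2.38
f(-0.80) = -1.72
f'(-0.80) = -5.00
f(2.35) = 0.46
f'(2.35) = -0.44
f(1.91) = 0.72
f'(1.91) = -0.75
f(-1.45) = 0.98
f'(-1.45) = -0.22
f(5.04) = 0.69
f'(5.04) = -2.90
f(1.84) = 0.77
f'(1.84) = -0.78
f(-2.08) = 0.60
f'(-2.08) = 0.64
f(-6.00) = -2.72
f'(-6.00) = 0.26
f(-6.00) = -2.72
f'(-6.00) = 0.26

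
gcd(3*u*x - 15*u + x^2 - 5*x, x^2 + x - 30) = x - 5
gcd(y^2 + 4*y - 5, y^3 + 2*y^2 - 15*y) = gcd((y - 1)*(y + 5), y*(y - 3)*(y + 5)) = y + 5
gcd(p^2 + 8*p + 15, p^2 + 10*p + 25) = p + 5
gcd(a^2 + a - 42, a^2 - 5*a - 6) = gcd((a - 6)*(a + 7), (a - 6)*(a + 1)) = a - 6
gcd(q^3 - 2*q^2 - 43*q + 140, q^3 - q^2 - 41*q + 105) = q^2 + 2*q - 35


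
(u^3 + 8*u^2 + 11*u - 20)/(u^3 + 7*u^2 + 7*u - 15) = (u + 4)/(u + 3)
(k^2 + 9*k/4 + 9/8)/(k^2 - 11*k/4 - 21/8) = (2*k + 3)/(2*k - 7)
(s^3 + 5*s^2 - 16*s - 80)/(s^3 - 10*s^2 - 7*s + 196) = (s^2 + s - 20)/(s^2 - 14*s + 49)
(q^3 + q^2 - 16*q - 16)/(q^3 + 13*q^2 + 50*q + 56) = (q^2 - 3*q - 4)/(q^2 + 9*q + 14)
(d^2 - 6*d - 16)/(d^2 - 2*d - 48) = (d + 2)/(d + 6)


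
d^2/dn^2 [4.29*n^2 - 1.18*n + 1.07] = 8.58000000000000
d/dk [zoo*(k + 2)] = zoo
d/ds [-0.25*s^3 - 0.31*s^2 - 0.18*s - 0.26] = -0.75*s^2 - 0.62*s - 0.18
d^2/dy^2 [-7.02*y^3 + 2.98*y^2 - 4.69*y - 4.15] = 5.96 - 42.12*y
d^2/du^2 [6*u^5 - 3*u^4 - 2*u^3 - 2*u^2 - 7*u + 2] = 120*u^3 - 36*u^2 - 12*u - 4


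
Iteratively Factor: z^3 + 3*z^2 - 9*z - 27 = (z + 3)*(z^2 - 9) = (z - 3)*(z + 3)*(z + 3)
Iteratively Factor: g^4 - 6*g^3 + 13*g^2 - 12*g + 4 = (g - 1)*(g^3 - 5*g^2 + 8*g - 4) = (g - 2)*(g - 1)*(g^2 - 3*g + 2) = (g - 2)^2*(g - 1)*(g - 1)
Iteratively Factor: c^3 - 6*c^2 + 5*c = (c)*(c^2 - 6*c + 5) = c*(c - 5)*(c - 1)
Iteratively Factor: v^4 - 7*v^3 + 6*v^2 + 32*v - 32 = (v - 4)*(v^3 - 3*v^2 - 6*v + 8) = (v - 4)^2*(v^2 + v - 2) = (v - 4)^2*(v + 2)*(v - 1)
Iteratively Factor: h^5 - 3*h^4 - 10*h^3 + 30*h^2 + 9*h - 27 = (h - 3)*(h^4 - 10*h^2 + 9) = (h - 3)^2*(h^3 + 3*h^2 - h - 3) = (h - 3)^2*(h + 3)*(h^2 - 1) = (h - 3)^2*(h - 1)*(h + 3)*(h + 1)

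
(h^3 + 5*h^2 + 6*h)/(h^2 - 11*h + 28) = h*(h^2 + 5*h + 6)/(h^2 - 11*h + 28)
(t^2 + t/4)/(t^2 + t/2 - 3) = t*(4*t + 1)/(2*(2*t^2 + t - 6))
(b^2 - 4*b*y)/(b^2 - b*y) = (b - 4*y)/(b - y)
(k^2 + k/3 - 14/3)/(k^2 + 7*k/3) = (k - 2)/k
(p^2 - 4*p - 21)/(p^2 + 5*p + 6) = (p - 7)/(p + 2)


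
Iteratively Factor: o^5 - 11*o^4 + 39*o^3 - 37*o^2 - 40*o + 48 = (o + 1)*(o^4 - 12*o^3 + 51*o^2 - 88*o + 48) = (o - 1)*(o + 1)*(o^3 - 11*o^2 + 40*o - 48) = (o - 4)*(o - 1)*(o + 1)*(o^2 - 7*o + 12) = (o - 4)*(o - 3)*(o - 1)*(o + 1)*(o - 4)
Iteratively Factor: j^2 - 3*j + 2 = (j - 1)*(j - 2)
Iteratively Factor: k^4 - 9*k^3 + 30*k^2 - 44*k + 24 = (k - 2)*(k^3 - 7*k^2 + 16*k - 12) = (k - 2)^2*(k^2 - 5*k + 6) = (k - 2)^3*(k - 3)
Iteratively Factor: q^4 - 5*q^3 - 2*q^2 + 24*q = (q - 3)*(q^3 - 2*q^2 - 8*q) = q*(q - 3)*(q^2 - 2*q - 8) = q*(q - 3)*(q + 2)*(q - 4)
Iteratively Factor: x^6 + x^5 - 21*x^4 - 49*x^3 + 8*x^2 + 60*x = (x + 3)*(x^5 - 2*x^4 - 15*x^3 - 4*x^2 + 20*x) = (x + 2)*(x + 3)*(x^4 - 4*x^3 - 7*x^2 + 10*x) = (x + 2)^2*(x + 3)*(x^3 - 6*x^2 + 5*x) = x*(x + 2)^2*(x + 3)*(x^2 - 6*x + 5) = x*(x - 1)*(x + 2)^2*(x + 3)*(x - 5)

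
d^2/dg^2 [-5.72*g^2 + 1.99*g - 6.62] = -11.4400000000000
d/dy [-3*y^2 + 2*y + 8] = 2 - 6*y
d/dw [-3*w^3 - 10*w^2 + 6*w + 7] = -9*w^2 - 20*w + 6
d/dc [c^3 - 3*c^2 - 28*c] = 3*c^2 - 6*c - 28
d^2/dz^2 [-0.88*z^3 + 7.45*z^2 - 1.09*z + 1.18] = 14.9 - 5.28*z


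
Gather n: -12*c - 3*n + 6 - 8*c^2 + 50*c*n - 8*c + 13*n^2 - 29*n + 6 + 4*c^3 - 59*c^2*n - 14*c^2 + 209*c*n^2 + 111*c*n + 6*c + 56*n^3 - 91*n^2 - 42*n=4*c^3 - 22*c^2 - 14*c + 56*n^3 + n^2*(209*c - 78) + n*(-59*c^2 + 161*c - 74) + 12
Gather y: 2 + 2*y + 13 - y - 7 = y + 8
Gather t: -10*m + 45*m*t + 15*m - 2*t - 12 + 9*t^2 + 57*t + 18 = 5*m + 9*t^2 + t*(45*m + 55) + 6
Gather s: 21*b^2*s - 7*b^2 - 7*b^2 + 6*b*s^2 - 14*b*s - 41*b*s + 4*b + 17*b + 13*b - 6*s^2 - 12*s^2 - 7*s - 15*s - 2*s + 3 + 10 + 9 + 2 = -14*b^2 + 34*b + s^2*(6*b - 18) + s*(21*b^2 - 55*b - 24) + 24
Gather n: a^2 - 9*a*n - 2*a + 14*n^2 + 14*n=a^2 - 2*a + 14*n^2 + n*(14 - 9*a)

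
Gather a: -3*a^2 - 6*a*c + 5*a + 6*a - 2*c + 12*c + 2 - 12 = -3*a^2 + a*(11 - 6*c) + 10*c - 10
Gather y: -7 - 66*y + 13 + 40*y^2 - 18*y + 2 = 40*y^2 - 84*y + 8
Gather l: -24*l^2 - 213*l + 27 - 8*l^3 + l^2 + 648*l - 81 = -8*l^3 - 23*l^2 + 435*l - 54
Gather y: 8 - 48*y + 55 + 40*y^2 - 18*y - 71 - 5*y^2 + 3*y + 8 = 35*y^2 - 63*y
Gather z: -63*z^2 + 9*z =-63*z^2 + 9*z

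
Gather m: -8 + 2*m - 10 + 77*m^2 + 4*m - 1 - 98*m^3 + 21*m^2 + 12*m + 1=-98*m^3 + 98*m^2 + 18*m - 18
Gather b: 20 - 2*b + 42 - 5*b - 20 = 42 - 7*b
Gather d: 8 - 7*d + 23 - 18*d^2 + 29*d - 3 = -18*d^2 + 22*d + 28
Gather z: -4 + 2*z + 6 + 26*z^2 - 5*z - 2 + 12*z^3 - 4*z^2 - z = 12*z^3 + 22*z^2 - 4*z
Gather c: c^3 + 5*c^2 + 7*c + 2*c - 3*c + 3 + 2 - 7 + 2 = c^3 + 5*c^2 + 6*c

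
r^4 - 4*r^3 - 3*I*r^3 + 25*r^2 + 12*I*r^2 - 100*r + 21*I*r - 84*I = (r - 4)*(r - 7*I)*(r + I)*(r + 3*I)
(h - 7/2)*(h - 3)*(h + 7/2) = h^3 - 3*h^2 - 49*h/4 + 147/4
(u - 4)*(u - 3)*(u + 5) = u^3 - 2*u^2 - 23*u + 60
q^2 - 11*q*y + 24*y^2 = (q - 8*y)*(q - 3*y)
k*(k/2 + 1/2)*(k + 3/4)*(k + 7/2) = k^4/2 + 21*k^3/8 + 55*k^2/16 + 21*k/16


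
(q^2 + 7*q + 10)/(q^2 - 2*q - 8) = (q + 5)/(q - 4)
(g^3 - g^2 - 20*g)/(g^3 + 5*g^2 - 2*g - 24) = g*(g - 5)/(g^2 + g - 6)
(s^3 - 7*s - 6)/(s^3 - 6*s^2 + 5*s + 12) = (s + 2)/(s - 4)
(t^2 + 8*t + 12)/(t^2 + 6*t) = (t + 2)/t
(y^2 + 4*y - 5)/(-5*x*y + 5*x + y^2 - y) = (-y - 5)/(5*x - y)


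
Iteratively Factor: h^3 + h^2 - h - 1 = (h + 1)*(h^2 - 1) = (h - 1)*(h + 1)*(h + 1)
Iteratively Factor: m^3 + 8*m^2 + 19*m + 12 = (m + 1)*(m^2 + 7*m + 12) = (m + 1)*(m + 3)*(m + 4)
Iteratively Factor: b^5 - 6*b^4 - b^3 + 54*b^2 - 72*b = (b + 3)*(b^4 - 9*b^3 + 26*b^2 - 24*b) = b*(b + 3)*(b^3 - 9*b^2 + 26*b - 24) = b*(b - 4)*(b + 3)*(b^2 - 5*b + 6) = b*(b - 4)*(b - 3)*(b + 3)*(b - 2)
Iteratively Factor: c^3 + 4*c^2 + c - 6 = (c + 3)*(c^2 + c - 2) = (c - 1)*(c + 3)*(c + 2)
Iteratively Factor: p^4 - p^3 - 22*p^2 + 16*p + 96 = (p - 3)*(p^3 + 2*p^2 - 16*p - 32) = (p - 4)*(p - 3)*(p^2 + 6*p + 8) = (p - 4)*(p - 3)*(p + 2)*(p + 4)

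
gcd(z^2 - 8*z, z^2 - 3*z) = z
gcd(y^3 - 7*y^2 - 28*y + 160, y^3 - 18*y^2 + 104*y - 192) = y^2 - 12*y + 32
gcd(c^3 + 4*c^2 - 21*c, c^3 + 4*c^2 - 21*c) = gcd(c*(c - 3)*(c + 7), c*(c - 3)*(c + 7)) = c^3 + 4*c^2 - 21*c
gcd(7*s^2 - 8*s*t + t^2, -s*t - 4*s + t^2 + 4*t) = s - t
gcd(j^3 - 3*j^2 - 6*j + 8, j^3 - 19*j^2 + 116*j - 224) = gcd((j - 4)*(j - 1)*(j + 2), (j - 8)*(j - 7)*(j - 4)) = j - 4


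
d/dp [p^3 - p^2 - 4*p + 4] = 3*p^2 - 2*p - 4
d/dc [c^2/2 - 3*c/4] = c - 3/4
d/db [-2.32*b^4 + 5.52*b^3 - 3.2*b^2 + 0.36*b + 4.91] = -9.28*b^3 + 16.56*b^2 - 6.4*b + 0.36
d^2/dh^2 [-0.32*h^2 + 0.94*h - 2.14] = -0.640000000000000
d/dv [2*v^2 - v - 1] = 4*v - 1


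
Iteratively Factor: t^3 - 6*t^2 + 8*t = (t - 4)*(t^2 - 2*t) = (t - 4)*(t - 2)*(t)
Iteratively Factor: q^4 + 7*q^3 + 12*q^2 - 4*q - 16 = (q + 4)*(q^3 + 3*q^2 - 4) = (q - 1)*(q + 4)*(q^2 + 4*q + 4) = (q - 1)*(q + 2)*(q + 4)*(q + 2)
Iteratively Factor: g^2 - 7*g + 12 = (g - 3)*(g - 4)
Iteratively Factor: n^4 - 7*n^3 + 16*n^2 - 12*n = (n - 3)*(n^3 - 4*n^2 + 4*n) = n*(n - 3)*(n^2 - 4*n + 4) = n*(n - 3)*(n - 2)*(n - 2)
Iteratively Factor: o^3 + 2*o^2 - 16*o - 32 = (o - 4)*(o^2 + 6*o + 8) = (o - 4)*(o + 2)*(o + 4)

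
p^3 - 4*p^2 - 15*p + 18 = (p - 6)*(p - 1)*(p + 3)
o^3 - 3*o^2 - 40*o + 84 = (o - 7)*(o - 2)*(o + 6)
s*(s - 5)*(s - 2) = s^3 - 7*s^2 + 10*s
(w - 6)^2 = w^2 - 12*w + 36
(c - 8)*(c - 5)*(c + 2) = c^3 - 11*c^2 + 14*c + 80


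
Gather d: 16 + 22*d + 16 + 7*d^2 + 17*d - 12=7*d^2 + 39*d + 20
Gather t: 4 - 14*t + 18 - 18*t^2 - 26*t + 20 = -18*t^2 - 40*t + 42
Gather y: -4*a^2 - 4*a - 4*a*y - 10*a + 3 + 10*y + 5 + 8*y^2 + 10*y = -4*a^2 - 14*a + 8*y^2 + y*(20 - 4*a) + 8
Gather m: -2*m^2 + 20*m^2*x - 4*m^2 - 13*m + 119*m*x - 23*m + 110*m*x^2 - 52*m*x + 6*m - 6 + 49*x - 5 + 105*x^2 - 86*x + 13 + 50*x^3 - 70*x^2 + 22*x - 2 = m^2*(20*x - 6) + m*(110*x^2 + 67*x - 30) + 50*x^3 + 35*x^2 - 15*x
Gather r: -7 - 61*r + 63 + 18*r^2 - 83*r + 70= 18*r^2 - 144*r + 126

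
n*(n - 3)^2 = n^3 - 6*n^2 + 9*n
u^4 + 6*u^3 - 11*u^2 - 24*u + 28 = (u - 2)*(u - 1)*(u + 2)*(u + 7)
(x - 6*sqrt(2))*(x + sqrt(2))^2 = x^3 - 4*sqrt(2)*x^2 - 22*x - 12*sqrt(2)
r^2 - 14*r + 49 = (r - 7)^2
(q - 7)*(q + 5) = q^2 - 2*q - 35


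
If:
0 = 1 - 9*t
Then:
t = 1/9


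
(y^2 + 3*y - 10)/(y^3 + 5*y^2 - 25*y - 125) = (y - 2)/(y^2 - 25)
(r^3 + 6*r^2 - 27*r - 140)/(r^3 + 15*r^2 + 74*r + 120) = (r^2 + 2*r - 35)/(r^2 + 11*r + 30)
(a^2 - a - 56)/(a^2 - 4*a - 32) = (a + 7)/(a + 4)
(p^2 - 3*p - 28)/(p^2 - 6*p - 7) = (p + 4)/(p + 1)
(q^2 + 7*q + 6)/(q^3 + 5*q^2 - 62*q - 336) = (q + 1)/(q^2 - q - 56)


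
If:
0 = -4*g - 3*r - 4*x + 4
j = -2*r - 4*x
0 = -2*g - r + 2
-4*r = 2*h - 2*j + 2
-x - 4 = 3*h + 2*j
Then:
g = 43/45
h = -19/15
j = -4/45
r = 4/45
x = -1/45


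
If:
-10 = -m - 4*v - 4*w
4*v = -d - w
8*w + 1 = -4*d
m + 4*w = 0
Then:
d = -79/4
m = -39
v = 5/2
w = 39/4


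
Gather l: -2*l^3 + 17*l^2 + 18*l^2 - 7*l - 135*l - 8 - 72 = -2*l^3 + 35*l^2 - 142*l - 80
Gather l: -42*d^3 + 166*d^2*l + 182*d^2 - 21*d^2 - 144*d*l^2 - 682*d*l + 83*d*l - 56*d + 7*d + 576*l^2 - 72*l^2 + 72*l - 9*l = -42*d^3 + 161*d^2 - 49*d + l^2*(504 - 144*d) + l*(166*d^2 - 599*d + 63)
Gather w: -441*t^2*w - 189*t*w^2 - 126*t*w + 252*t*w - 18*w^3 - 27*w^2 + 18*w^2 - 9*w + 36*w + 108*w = -18*w^3 + w^2*(-189*t - 9) + w*(-441*t^2 + 126*t + 135)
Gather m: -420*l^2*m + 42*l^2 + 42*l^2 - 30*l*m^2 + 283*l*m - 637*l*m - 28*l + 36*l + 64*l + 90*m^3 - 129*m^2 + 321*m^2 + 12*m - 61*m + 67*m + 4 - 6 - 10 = 84*l^2 + 72*l + 90*m^3 + m^2*(192 - 30*l) + m*(-420*l^2 - 354*l + 18) - 12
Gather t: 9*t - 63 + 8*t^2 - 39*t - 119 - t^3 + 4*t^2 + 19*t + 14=-t^3 + 12*t^2 - 11*t - 168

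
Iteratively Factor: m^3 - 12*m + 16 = (m - 2)*(m^2 + 2*m - 8) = (m - 2)^2*(m + 4)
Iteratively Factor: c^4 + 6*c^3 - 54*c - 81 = (c + 3)*(c^3 + 3*c^2 - 9*c - 27) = (c + 3)^2*(c^2 - 9) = (c + 3)^3*(c - 3)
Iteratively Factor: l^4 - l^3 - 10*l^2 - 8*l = (l + 2)*(l^3 - 3*l^2 - 4*l) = l*(l + 2)*(l^2 - 3*l - 4) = l*(l + 1)*(l + 2)*(l - 4)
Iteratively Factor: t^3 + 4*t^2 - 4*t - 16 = (t + 4)*(t^2 - 4) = (t - 2)*(t + 4)*(t + 2)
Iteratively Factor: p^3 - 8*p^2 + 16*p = (p - 4)*(p^2 - 4*p) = (p - 4)^2*(p)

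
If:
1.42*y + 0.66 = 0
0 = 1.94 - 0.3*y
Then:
No Solution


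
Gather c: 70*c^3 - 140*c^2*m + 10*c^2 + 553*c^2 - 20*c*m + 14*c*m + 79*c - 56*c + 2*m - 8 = 70*c^3 + c^2*(563 - 140*m) + c*(23 - 6*m) + 2*m - 8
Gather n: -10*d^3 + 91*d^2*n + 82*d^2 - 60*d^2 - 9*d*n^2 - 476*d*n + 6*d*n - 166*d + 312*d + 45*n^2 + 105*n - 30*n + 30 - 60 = -10*d^3 + 22*d^2 + 146*d + n^2*(45 - 9*d) + n*(91*d^2 - 470*d + 75) - 30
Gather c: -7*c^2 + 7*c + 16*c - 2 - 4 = -7*c^2 + 23*c - 6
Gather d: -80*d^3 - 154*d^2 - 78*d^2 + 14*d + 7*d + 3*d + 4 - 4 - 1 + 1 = -80*d^3 - 232*d^2 + 24*d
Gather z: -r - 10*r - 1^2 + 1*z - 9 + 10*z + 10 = -11*r + 11*z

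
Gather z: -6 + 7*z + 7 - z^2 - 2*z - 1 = -z^2 + 5*z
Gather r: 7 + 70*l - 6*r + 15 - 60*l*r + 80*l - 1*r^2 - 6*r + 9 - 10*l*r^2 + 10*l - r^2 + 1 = 160*l + r^2*(-10*l - 2) + r*(-60*l - 12) + 32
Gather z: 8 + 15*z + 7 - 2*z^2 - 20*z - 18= -2*z^2 - 5*z - 3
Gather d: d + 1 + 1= d + 2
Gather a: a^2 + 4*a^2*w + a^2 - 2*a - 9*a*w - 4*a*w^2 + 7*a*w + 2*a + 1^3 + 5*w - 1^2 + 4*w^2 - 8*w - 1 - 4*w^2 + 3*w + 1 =a^2*(4*w + 2) + a*(-4*w^2 - 2*w)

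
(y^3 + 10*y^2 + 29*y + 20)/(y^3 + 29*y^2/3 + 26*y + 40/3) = 3*(y + 1)/(3*y + 2)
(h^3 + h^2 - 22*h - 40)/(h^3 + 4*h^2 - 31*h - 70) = (h + 4)/(h + 7)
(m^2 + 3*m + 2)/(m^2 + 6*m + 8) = (m + 1)/(m + 4)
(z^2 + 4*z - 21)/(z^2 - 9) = (z + 7)/(z + 3)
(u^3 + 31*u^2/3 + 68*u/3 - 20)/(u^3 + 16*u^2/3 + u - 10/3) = (u + 6)/(u + 1)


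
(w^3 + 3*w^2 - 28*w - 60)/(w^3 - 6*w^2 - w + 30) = (w + 6)/(w - 3)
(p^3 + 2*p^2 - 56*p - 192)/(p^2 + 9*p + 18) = (p^2 - 4*p - 32)/(p + 3)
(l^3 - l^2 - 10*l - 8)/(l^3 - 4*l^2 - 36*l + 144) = (l^2 + 3*l + 2)/(l^2 - 36)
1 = 1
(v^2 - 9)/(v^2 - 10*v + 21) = (v + 3)/(v - 7)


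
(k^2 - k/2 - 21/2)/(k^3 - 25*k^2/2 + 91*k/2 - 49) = (k + 3)/(k^2 - 9*k + 14)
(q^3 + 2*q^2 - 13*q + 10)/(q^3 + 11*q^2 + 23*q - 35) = (q - 2)/(q + 7)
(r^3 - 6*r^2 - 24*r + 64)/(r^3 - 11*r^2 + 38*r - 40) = (r^2 - 4*r - 32)/(r^2 - 9*r + 20)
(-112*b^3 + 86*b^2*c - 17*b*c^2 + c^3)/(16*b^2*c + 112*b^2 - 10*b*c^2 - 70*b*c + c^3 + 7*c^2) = (-7*b + c)/(c + 7)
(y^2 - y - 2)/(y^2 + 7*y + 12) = (y^2 - y - 2)/(y^2 + 7*y + 12)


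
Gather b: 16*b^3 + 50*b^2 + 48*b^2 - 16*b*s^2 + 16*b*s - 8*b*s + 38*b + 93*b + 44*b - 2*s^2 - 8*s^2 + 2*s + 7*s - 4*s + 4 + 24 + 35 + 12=16*b^3 + 98*b^2 + b*(-16*s^2 + 8*s + 175) - 10*s^2 + 5*s + 75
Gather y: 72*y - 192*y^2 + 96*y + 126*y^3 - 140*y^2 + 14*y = 126*y^3 - 332*y^2 + 182*y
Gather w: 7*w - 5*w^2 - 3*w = -5*w^2 + 4*w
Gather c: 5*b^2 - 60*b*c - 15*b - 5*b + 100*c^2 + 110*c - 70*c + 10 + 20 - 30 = 5*b^2 - 20*b + 100*c^2 + c*(40 - 60*b)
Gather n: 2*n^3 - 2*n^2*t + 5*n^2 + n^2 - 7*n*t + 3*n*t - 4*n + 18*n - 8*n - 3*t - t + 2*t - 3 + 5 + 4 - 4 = 2*n^3 + n^2*(6 - 2*t) + n*(6 - 4*t) - 2*t + 2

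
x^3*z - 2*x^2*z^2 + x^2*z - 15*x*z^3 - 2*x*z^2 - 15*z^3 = (x - 5*z)*(x + 3*z)*(x*z + z)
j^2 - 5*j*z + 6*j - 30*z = (j + 6)*(j - 5*z)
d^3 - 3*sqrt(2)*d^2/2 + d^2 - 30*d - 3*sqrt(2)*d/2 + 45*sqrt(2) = (d - 5)*(d + 6)*(d - 3*sqrt(2)/2)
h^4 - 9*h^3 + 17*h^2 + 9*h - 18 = (h - 6)*(h - 3)*(h - 1)*(h + 1)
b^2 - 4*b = b*(b - 4)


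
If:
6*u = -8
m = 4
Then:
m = 4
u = -4/3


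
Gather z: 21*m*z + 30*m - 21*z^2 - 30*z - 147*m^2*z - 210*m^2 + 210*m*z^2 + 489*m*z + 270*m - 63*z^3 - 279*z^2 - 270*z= -210*m^2 + 300*m - 63*z^3 + z^2*(210*m - 300) + z*(-147*m^2 + 510*m - 300)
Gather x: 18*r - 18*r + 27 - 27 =0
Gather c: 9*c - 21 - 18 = 9*c - 39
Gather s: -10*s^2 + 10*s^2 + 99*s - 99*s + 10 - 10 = 0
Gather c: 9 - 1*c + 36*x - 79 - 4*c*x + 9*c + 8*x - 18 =c*(8 - 4*x) + 44*x - 88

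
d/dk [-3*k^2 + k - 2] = 1 - 6*k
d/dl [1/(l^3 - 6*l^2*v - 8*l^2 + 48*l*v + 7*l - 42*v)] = (-3*l^2 + 12*l*v + 16*l - 48*v - 7)/(l^3 - 6*l^2*v - 8*l^2 + 48*l*v + 7*l - 42*v)^2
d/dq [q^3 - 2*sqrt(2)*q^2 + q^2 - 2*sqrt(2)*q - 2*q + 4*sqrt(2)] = 3*q^2 - 4*sqrt(2)*q + 2*q - 2*sqrt(2) - 2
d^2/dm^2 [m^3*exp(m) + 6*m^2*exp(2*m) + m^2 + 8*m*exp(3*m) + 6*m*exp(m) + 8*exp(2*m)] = m^3*exp(m) + 24*m^2*exp(2*m) + 6*m^2*exp(m) + 72*m*exp(3*m) + 48*m*exp(2*m) + 12*m*exp(m) + 48*exp(3*m) + 44*exp(2*m) + 12*exp(m) + 2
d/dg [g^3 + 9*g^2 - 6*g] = 3*g^2 + 18*g - 6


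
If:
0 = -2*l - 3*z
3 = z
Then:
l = -9/2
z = 3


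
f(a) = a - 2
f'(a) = 1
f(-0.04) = -2.04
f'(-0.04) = 1.00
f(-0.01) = -2.01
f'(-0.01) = 1.00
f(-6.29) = -8.29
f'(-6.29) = 1.00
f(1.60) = -0.40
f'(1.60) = 1.00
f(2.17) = 0.17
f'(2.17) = 1.00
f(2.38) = 0.38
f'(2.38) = 1.00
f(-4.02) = -6.02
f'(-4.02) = 1.00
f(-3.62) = -5.62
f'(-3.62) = 1.00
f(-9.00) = -11.00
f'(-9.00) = 1.00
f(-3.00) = -5.00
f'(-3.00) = 1.00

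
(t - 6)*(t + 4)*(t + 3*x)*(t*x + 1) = t^4*x + 3*t^3*x^2 - 2*t^3*x + t^3 - 6*t^2*x^2 - 21*t^2*x - 2*t^2 - 72*t*x^2 - 6*t*x - 24*t - 72*x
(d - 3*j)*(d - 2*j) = d^2 - 5*d*j + 6*j^2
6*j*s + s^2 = s*(6*j + s)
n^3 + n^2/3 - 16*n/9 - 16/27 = (n - 4/3)*(n + 1/3)*(n + 4/3)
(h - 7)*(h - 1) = h^2 - 8*h + 7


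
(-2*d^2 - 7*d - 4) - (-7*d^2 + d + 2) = 5*d^2 - 8*d - 6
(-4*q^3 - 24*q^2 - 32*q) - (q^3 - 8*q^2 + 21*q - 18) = -5*q^3 - 16*q^2 - 53*q + 18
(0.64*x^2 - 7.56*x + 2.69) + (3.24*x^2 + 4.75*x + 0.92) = 3.88*x^2 - 2.81*x + 3.61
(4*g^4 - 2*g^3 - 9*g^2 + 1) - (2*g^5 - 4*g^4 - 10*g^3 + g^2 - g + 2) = -2*g^5 + 8*g^4 + 8*g^3 - 10*g^2 + g - 1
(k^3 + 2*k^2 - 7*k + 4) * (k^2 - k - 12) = k^5 + k^4 - 21*k^3 - 13*k^2 + 80*k - 48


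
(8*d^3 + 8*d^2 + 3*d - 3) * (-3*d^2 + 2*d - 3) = -24*d^5 - 8*d^4 - 17*d^3 - 9*d^2 - 15*d + 9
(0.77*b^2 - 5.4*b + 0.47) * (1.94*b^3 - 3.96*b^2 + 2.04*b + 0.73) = 1.4938*b^5 - 13.5252*b^4 + 23.8666*b^3 - 12.3151*b^2 - 2.9832*b + 0.3431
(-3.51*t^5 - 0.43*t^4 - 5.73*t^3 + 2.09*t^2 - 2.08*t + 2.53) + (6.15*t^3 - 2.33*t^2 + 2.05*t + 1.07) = -3.51*t^5 - 0.43*t^4 + 0.42*t^3 - 0.24*t^2 - 0.0300000000000002*t + 3.6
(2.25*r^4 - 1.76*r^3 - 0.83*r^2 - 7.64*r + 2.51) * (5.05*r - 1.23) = 11.3625*r^5 - 11.6555*r^4 - 2.0267*r^3 - 37.5611*r^2 + 22.0727*r - 3.0873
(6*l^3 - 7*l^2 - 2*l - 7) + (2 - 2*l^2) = 6*l^3 - 9*l^2 - 2*l - 5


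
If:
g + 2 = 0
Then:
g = -2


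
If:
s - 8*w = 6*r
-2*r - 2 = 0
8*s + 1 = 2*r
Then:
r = -1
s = -3/8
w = 45/64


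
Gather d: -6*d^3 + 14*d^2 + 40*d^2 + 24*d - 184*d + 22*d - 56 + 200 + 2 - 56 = -6*d^3 + 54*d^2 - 138*d + 90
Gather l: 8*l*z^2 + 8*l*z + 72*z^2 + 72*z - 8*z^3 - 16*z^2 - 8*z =l*(8*z^2 + 8*z) - 8*z^3 + 56*z^2 + 64*z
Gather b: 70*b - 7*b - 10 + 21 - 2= 63*b + 9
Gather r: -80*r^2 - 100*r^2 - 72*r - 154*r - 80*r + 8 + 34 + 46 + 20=-180*r^2 - 306*r + 108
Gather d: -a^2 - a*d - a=-a^2 - a*d - a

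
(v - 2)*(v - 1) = v^2 - 3*v + 2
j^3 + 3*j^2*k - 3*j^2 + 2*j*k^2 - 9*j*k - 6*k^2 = (j - 3)*(j + k)*(j + 2*k)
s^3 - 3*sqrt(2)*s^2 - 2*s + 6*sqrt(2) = (s - 3*sqrt(2))*(s - sqrt(2))*(s + sqrt(2))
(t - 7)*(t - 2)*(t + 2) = t^3 - 7*t^2 - 4*t + 28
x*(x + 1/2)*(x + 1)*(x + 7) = x^4 + 17*x^3/2 + 11*x^2 + 7*x/2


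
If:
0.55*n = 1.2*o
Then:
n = 2.18181818181818*o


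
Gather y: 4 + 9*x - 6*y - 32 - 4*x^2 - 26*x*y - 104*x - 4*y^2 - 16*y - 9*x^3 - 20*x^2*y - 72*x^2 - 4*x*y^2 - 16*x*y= -9*x^3 - 76*x^2 - 95*x + y^2*(-4*x - 4) + y*(-20*x^2 - 42*x - 22) - 28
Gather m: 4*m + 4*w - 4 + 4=4*m + 4*w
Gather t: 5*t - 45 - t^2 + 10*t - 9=-t^2 + 15*t - 54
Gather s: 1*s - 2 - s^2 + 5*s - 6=-s^2 + 6*s - 8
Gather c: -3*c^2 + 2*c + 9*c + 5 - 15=-3*c^2 + 11*c - 10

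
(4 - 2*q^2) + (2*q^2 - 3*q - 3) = 1 - 3*q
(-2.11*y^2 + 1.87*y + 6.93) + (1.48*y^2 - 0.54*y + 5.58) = -0.63*y^2 + 1.33*y + 12.51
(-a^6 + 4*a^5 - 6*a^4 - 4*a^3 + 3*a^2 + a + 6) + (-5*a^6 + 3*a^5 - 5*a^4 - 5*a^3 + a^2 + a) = -6*a^6 + 7*a^5 - 11*a^4 - 9*a^3 + 4*a^2 + 2*a + 6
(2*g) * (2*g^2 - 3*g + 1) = 4*g^3 - 6*g^2 + 2*g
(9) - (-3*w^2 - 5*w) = 3*w^2 + 5*w + 9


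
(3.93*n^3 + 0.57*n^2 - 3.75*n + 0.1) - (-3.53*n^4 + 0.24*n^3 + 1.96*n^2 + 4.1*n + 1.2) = 3.53*n^4 + 3.69*n^3 - 1.39*n^2 - 7.85*n - 1.1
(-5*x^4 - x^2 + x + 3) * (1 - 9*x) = 45*x^5 - 5*x^4 + 9*x^3 - 10*x^2 - 26*x + 3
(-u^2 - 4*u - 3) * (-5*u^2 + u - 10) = 5*u^4 + 19*u^3 + 21*u^2 + 37*u + 30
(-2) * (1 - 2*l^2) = 4*l^2 - 2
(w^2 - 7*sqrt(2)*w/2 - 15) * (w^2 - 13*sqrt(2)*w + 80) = w^4 - 33*sqrt(2)*w^3/2 + 156*w^2 - 85*sqrt(2)*w - 1200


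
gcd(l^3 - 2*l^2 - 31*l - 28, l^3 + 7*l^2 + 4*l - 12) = 1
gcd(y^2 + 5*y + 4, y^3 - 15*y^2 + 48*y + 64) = y + 1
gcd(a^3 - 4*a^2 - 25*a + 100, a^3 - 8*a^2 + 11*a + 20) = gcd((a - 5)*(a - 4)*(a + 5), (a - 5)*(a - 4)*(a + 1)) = a^2 - 9*a + 20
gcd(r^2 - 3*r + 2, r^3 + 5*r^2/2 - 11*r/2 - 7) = r - 2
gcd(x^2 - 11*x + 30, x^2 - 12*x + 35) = x - 5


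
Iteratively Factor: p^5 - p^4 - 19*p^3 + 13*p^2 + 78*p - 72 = (p - 1)*(p^4 - 19*p^2 - 6*p + 72) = (p - 4)*(p - 1)*(p^3 + 4*p^2 - 3*p - 18) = (p - 4)*(p - 1)*(p + 3)*(p^2 + p - 6) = (p - 4)*(p - 1)*(p + 3)^2*(p - 2)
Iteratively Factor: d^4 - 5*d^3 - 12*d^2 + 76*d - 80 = (d - 5)*(d^3 - 12*d + 16) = (d - 5)*(d - 2)*(d^2 + 2*d - 8) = (d - 5)*(d - 2)^2*(d + 4)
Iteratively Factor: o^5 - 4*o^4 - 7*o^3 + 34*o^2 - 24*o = (o - 1)*(o^4 - 3*o^3 - 10*o^2 + 24*o) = o*(o - 1)*(o^3 - 3*o^2 - 10*o + 24) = o*(o - 2)*(o - 1)*(o^2 - o - 12) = o*(o - 2)*(o - 1)*(o + 3)*(o - 4)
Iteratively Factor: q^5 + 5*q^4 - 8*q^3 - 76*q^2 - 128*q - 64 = (q - 4)*(q^4 + 9*q^3 + 28*q^2 + 36*q + 16) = (q - 4)*(q + 4)*(q^3 + 5*q^2 + 8*q + 4) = (q - 4)*(q + 2)*(q + 4)*(q^2 + 3*q + 2) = (q - 4)*(q + 2)^2*(q + 4)*(q + 1)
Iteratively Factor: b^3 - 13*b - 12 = (b - 4)*(b^2 + 4*b + 3) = (b - 4)*(b + 3)*(b + 1)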